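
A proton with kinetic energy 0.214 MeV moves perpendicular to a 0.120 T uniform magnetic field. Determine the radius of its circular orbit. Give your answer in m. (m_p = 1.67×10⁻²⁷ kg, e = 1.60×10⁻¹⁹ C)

r ≈ 0.557 m

Convert the energy: K = 0.214 MeV = 3.42×10^-14 J.
v = √(2K/m) = √(2·3.42×10^-14/1.67×10^-27) = 6.40×10^6 m/s.
r = mv/(qB) = (1.67×10^-27)(6.40×10^6) / [(1×1.60×10^-19)(0.120)] = 0.557 m.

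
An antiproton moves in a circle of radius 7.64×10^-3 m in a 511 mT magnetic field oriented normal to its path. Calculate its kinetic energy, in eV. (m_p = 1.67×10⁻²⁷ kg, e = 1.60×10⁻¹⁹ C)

v = qBr/m = (1×1.60×10^-19)(0.511)(7.64×10^-3) / (1.67×10^-27) = 3.74×10^5 m/s.
K = ½mv² = 0.5·(1.67×10^-27)·(3.74×10^5)² = 1.17×10^-16 J = 730 eV.

K ≈ 730 eV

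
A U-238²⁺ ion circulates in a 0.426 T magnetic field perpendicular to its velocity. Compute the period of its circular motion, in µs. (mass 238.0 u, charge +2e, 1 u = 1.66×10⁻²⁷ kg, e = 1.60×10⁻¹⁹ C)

T ≈ 18.2 µs

The cyclotron period is independent of speed: T = 2πm/(qB).
T = 2π(3.95×10^-25) / [(2×1.60×10^-19)(0.426)] = 1.82×10^-5 s.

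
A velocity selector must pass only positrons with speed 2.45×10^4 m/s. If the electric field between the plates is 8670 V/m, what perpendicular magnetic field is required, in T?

qE = qvB ⇒ B = E/v = (8670) / (2.45×10^4) = 0.354 T.

B ≈ 0.354 T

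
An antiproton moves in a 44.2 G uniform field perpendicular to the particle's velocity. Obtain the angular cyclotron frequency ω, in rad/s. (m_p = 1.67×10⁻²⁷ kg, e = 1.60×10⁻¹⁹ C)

ω = qB/m = (1×1.60×10^-19)(4.42×10^-3) / (1.67×10^-27) = 4.23×10^5 rad/s.

ω ≈ 4.23×10^5 rad/s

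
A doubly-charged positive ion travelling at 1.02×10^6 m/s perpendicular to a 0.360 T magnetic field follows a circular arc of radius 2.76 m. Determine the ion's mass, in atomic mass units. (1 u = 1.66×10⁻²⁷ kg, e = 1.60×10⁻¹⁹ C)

qvB = mv²/r ⇒ m = qBr/v.
m = (2×1.60×10^-19)(0.360)(2.76) / (1.02×10^6) = 3.12×10^-25 kg = 188 u.

m ≈ 188 u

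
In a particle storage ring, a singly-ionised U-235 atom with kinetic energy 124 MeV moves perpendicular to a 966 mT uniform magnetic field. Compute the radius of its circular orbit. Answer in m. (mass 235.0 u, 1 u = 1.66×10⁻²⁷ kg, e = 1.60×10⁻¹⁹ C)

r ≈ 25.5 m

Convert the energy: K = 124 MeV = 1.98×10^-11 J.
v = √(2K/m) = √(2·1.98×10^-11/3.90×10^-25) = 1.01×10^7 m/s.
r = mv/(qB) = (3.90×10^-25)(1.01×10^7) / [(1×1.60×10^-19)(0.966)] = 25.5 m.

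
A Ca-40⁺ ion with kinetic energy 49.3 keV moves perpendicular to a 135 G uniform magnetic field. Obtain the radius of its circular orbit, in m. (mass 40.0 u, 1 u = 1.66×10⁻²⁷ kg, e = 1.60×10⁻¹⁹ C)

r ≈ 15.0 m

Convert the energy: K = 49.3 keV = 7.89×10^-15 J.
v = √(2K/m) = √(2·7.89×10^-15/6.64×10^-26) = 4.87×10^5 m/s.
r = mv/(qB) = (6.64×10^-26)(4.87×10^5) / [(1×1.60×10^-19)(0.0135)] = 15.0 m.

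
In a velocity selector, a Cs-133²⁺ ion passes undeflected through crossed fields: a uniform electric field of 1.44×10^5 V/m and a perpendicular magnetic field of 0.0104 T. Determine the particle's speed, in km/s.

v ≈ 13800 km/s

For zero net force, qE = qvB, so v = E/B.
v = (1.44×10^5) / (0.0104) = 1.38×10^7 m/s.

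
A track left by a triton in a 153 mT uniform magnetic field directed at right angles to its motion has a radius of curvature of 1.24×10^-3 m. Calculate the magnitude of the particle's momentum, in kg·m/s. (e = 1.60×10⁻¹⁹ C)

Since qvB = mv²/r, the momentum p = mv = qBr.
p = (1×1.60×10^-19)(0.153)(1.24×10^-3) = 3.04×10^-23 kg·m/s.

p ≈ 3.04×10^-23 kg·m/s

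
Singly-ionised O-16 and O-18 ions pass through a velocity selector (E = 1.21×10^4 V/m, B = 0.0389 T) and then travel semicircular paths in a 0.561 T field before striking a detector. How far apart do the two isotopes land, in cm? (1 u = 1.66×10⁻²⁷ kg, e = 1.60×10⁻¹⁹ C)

Δd ≈ 2.30 cm

Both emerge at v = E/B₁ = 3.11×10^5 m/s.
r = mv/(qB₂), so r₁ = 0.09204 m and r₂ = 0.1035 m, giving Δr = 0.0115 m.
After a semicircle each ion lands a diameter 2r from the entry slit, so the separation is 2Δr = 0.0230 m.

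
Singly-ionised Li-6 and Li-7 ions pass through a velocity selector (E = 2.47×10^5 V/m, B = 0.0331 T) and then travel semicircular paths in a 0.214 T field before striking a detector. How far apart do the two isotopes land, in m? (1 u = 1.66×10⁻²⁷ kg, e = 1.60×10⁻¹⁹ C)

Both emerge at v = E/B₁ = 7.46×10^6 m/s.
r = mv/(qB₂), so r₁ = 2.171 m and r₂ = 2.532 m, giving Δr = 0.362 m.
After a semicircle each ion lands a diameter 2r from the entry slit, so the separation is 2Δr = 0.724 m.

Δd ≈ 0.724 m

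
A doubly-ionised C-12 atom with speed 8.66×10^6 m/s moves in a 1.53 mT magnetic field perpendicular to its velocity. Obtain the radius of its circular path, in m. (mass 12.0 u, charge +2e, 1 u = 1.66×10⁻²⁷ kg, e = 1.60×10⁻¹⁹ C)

The magnetic force provides the centripetal force: qvB = mv²/r, so r = mv/(qB).
r = (1.99×10^-26 kg)(8.66×10^6 m/s) / [(2×1.60×10^-19 C)(1.53×10^-3 T)] = 352 m.

r ≈ 352 m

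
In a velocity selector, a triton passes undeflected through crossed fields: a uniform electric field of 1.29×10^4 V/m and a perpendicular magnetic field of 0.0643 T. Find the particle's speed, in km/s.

For zero net force, qE = qvB, so v = E/B.
v = (1.29×10^4) / (0.0643) = 2.01×10^5 m/s.

v ≈ 201 km/s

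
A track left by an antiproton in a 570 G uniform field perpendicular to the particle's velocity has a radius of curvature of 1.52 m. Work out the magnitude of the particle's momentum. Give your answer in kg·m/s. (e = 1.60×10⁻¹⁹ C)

Since qvB = mv²/r, the momentum p = mv = qBr.
p = (1×1.60×10^-19)(0.0570)(1.52) = 1.39×10^-20 kg·m/s.

p ≈ 1.39×10^-20 kg·m/s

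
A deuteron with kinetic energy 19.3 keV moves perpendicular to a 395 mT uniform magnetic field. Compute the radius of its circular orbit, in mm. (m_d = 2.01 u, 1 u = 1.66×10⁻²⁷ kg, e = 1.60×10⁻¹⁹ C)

r ≈ 71.8 mm

Convert the energy: K = 19.3 keV = 3.09×10^-15 J.
v = √(2K/m) = √(2·3.09×10^-15/3.34×10^-27) = 1.36×10^6 m/s.
r = mv/(qB) = (3.34×10^-27)(1.36×10^6) / [(1×1.60×10^-19)(0.395)] = 0.0718 m.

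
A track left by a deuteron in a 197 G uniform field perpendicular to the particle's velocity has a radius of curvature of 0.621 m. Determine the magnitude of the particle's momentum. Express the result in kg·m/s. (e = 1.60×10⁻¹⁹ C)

p ≈ 1.96×10^-21 kg·m/s

Since qvB = mv²/r, the momentum p = mv = qBr.
p = (1×1.60×10^-19)(0.0197)(0.621) = 1.96×10^-21 kg·m/s.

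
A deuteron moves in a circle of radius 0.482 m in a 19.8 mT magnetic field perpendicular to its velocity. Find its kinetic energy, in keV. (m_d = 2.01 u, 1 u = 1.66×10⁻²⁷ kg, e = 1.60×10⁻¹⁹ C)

v = qBr/m = (1×1.60×10^-19)(0.0198)(0.482) / (3.34×10^-27) = 4.58×10^5 m/s.
K = ½mv² = 0.5·(3.34×10^-27)·(4.58×10^5)² = 3.49×10^-16 J = 2.18 keV.

K ≈ 2.18 keV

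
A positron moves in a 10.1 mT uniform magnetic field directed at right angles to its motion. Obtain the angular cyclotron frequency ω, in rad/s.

ω = qB/m = (1×1.60×10^-19)(0.0101) / (9.11×10^-31) = 1.77×10^9 rad/s.

ω ≈ 1.77×10^9 rad/s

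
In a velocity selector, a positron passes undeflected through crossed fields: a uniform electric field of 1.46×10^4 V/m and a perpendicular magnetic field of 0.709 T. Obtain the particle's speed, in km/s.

v ≈ 20.6 km/s

For zero net force, qE = qvB, so v = E/B.
v = (1.46×10^4) / (0.709) = 2.06×10^4 m/s.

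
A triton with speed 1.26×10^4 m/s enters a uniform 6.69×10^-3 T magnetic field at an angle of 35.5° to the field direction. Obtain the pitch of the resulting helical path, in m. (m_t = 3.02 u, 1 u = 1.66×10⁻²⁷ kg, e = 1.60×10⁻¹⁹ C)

pitch ≈ 0.302 m

The velocity component along B is v∥ = v cos35.5° = 1.03×10^4 m/s.
The cyclotron period T = 2πm/(qB) = 2.94×10^-5 s is set by m, q, B alone.
Pitch = v∥·T = (1.03×10^4)(2.94×10^-5) = 0.302 m.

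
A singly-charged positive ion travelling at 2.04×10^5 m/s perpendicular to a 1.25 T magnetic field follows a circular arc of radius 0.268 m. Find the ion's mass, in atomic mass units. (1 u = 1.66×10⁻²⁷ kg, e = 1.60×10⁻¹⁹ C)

m ≈ 158 u

qvB = mv²/r ⇒ m = qBr/v.
m = (1×1.60×10^-19)(1.25)(0.268) / (2.04×10^5) = 2.63×10^-25 kg = 158 u.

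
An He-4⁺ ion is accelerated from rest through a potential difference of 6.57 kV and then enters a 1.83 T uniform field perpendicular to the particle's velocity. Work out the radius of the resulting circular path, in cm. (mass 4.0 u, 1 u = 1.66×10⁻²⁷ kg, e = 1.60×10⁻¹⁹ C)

r ≈ 1.28 cm

The kinetic energy gained is K = qV = (1×1.60×10^-19)(6570) = 1.05×10^-15 J.
v = √(2K/m) = 5.63×10^5 m/s.
r = mv/(qB) = (6.64×10^-27)(5.63×10^5) / [(1×1.60×10^-19)(1.83)] = 0.0128 m.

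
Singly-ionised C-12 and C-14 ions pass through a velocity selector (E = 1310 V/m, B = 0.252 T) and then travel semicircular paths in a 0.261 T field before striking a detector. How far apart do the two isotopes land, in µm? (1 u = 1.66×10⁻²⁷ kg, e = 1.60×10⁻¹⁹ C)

Both emerge at v = E/B₁ = 5200 m/s.
r = mv/(qB₂), so r₁ = 2.480×10^-3 m and r₂ = 2.893×10^-3 m, giving Δr = 4.13×10^-4 m.
After a semicircle each ion lands a diameter 2r from the entry slit, so the separation is 2Δr = 8.27×10^-4 m.

Δd ≈ 827 µm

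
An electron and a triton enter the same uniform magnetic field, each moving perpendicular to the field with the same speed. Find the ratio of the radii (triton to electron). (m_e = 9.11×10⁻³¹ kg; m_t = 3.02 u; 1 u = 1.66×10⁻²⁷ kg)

ratio ≈ 5500

r = mv/(qB) ⇒ at equal v, r ∝ m/q.
r_{triton}/r_{electron} = 5500.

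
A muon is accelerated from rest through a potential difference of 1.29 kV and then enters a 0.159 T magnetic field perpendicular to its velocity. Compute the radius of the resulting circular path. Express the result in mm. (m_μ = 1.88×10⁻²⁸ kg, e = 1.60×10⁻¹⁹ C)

r ≈ 11.0 mm

The kinetic energy gained is K = qV = (1×1.60×10^-19)(1290) = 2.06×10^-16 J.
v = √(2K/m) = 1.48×10^6 m/s.
r = mv/(qB) = (1.88×10^-28)(1.48×10^6) / [(1×1.60×10^-19)(0.159)] = 0.0110 m.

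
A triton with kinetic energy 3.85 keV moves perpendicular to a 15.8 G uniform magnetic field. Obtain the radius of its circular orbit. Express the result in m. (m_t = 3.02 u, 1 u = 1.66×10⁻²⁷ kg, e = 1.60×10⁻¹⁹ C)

r ≈ 9.83 m

Convert the energy: K = 3.85 keV = 6.16×10^-16 J.
v = √(2K/m) = √(2·6.16×10^-16/5.01×10^-27) = 4.96×10^5 m/s.
r = mv/(qB) = (5.01×10^-27)(4.96×10^5) / [(1×1.60×10^-19)(1.58×10^-3)] = 9.83 m.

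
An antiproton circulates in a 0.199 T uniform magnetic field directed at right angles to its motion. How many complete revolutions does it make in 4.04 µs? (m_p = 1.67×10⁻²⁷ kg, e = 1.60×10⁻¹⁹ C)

T = 2πm/(qB) = 2π(1.67×10^-27) / [(1×1.60×10^-19)(0.199)] = 3.2955×10^-7 s.
N = t/T = 4.04×10^-6 / 3.2955×10^-7 ≈ 12.26, so 12 complete revolutions.

N = 12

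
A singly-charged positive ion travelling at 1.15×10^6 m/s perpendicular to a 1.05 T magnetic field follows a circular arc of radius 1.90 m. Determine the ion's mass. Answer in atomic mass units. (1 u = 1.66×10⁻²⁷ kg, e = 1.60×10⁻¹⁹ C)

qvB = mv²/r ⇒ m = qBr/v.
m = (1×1.60×10^-19)(1.05)(1.90) / (1.15×10^6) = 2.78×10^-25 kg = 167 u.

m ≈ 167 u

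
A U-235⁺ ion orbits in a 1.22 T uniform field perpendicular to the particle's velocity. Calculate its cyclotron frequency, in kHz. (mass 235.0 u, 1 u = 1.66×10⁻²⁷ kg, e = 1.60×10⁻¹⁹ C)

f ≈ 79.6 kHz

f = qB/(2πm) = (1×1.60×10^-19)(1.22) / [2π(3.90×10^-25)] = 7.96×10^4 Hz.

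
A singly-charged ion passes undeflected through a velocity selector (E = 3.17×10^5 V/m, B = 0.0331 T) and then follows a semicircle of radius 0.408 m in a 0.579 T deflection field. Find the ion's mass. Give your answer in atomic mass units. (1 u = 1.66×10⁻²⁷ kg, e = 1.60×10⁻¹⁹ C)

v = E/B₁ = 9.58×10^6 m/s.
From r = mv/(qB₂), m = qB₂r/v = (1×1.60×10^-19)(0.579)(0.408) / (9.58×10^6) = 3.95×10^-27 kg.
In atomic mass units: m = 3.95×10^-27 / 1.66×10^-27 = 2.38 u.

m ≈ 2.38 u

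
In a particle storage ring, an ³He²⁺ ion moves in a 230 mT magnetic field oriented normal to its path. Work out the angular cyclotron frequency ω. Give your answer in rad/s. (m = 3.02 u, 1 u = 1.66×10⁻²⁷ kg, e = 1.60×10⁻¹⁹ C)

ω ≈ 1.47×10^7 rad/s

ω = qB/m = (2×1.60×10^-19)(0.230) / (5.01×10^-27) = 1.47×10^7 rad/s.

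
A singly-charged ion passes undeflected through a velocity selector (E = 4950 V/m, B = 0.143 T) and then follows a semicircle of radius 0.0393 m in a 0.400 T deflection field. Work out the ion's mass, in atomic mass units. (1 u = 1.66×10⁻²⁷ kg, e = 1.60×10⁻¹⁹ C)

v = E/B₁ = 3.46×10^4 m/s.
From r = mv/(qB₂), m = qB₂r/v = (1×1.60×10^-19)(0.400)(0.0393) / (3.46×10^4) = 7.27×10^-26 kg.
In atomic mass units: m = 7.27×10^-26 / 1.66×10^-27 = 43.8 u.

m ≈ 43.8 u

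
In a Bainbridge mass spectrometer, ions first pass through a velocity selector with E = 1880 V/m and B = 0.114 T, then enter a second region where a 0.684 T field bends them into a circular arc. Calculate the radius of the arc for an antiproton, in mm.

r ≈ 0.252 mm

The selector passes v = E/B = 1880/0.114 = 1.65×10^4 m/s.
In the deflection region, r = mv/(qB₂) = (1.67×10^-27)(1.65×10^4) / [(1×1.60×10^-19)(0.684)] = 2.52×10^-4 m.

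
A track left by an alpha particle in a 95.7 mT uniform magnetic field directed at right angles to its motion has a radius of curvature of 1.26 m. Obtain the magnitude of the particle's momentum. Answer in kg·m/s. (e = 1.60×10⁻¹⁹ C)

Since qvB = mv²/r, the momentum p = mv = qBr.
p = (2×1.60×10^-19)(0.0957)(1.26) = 3.86×10^-20 kg·m/s.

p ≈ 3.86×10^-20 kg·m/s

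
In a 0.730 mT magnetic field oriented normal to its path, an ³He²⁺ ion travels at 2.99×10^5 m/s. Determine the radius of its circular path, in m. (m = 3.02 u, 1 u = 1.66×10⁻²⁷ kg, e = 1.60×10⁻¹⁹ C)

r ≈ 6.42 m

The magnetic force provides the centripetal force: qvB = mv²/r, so r = mv/(qB).
r = (5.01×10^-27 kg)(2.99×10^5 m/s) / [(2×1.60×10^-19 C)(7.30×10^-4 T)] = 6.42 m.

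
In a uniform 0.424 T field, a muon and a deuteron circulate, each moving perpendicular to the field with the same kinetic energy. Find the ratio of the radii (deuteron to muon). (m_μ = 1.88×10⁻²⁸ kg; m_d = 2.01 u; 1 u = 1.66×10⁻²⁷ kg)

r = √(2mK)/(qB) ⇒ at equal K, r ∝ √m/q.
r_{deuteron}/r_{muon} = 4.21.

ratio ≈ 4.21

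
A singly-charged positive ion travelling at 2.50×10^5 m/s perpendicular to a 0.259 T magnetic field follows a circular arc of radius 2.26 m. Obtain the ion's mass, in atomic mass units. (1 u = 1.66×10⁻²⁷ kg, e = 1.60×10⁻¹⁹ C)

qvB = mv²/r ⇒ m = qBr/v.
m = (1×1.60×10^-19)(0.259)(2.26) / (2.50×10^5) = 3.75×10^-25 kg = 226 u.

m ≈ 226 u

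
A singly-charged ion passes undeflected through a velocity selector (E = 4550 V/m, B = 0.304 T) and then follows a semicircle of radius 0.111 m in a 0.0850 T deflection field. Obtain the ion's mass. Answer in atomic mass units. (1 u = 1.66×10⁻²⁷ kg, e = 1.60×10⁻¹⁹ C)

m ≈ 60.8 u

v = E/B₁ = 1.50×10^4 m/s.
From r = mv/(qB₂), m = qB₂r/v = (1×1.60×10^-19)(0.0850)(0.111) / (1.50×10^4) = 1.01×10^-25 kg.
In atomic mass units: m = 1.01×10^-25 / 1.66×10^-27 = 60.8 u.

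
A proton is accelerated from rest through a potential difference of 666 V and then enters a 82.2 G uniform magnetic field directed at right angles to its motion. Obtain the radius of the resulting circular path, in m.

r ≈ 0.454 m

The kinetic energy gained is K = qV = (1×1.60×10^-19)(666) = 1.07×10^-16 J.
v = √(2K/m) = 3.57×10^5 m/s.
r = mv/(qB) = (1.67×10^-27)(3.57×10^5) / [(1×1.60×10^-19)(8.22×10^-3)] = 0.454 m.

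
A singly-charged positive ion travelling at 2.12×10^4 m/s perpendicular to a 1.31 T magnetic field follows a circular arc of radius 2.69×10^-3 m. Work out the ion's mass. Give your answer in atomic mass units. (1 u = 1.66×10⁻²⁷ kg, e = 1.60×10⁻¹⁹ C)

m ≈ 16.0 u

qvB = mv²/r ⇒ m = qBr/v.
m = (1×1.60×10^-19)(1.31)(2.69×10^-3) / (2.12×10^4) = 2.66×10^-26 kg = 16.0 u.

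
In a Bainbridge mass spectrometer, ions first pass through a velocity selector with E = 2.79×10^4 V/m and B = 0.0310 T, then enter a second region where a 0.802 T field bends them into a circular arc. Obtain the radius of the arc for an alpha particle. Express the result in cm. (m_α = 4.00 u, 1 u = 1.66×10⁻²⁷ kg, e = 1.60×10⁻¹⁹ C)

The selector passes v = E/B = 2.79×10^4/0.0310 = 9.00×10^5 m/s.
In the deflection region, r = mv/(qB₂) = (6.64×10^-27)(9.00×10^5) / [(2×1.60×10^-19)(0.802)] = 0.0233 m.

r ≈ 2.33 cm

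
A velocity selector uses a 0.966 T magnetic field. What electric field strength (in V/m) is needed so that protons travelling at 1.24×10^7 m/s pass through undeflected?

E ≈ 1.20×10^7 V/m

qE = qvB ⇒ E = vB = (1.24×10^7)(0.966) = 1.20×10^7 V/m.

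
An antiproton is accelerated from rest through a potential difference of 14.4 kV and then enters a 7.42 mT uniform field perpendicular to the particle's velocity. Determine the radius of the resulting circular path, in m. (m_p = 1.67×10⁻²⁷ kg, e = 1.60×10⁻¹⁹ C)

The kinetic energy gained is K = qV = (1×1.60×10^-19)(1.44×10^4) = 2.30×10^-15 J.
v = √(2K/m) = 1.66×10^6 m/s.
r = mv/(qB) = (1.67×10^-27)(1.66×10^6) / [(1×1.60×10^-19)(7.42×10^-3)] = 2.34 m.

r ≈ 2.34 m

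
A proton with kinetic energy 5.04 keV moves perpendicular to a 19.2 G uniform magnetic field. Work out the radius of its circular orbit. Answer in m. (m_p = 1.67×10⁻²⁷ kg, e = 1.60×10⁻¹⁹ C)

Convert the energy: K = 5.04 keV = 8.06×10^-16 J.
v = √(2K/m) = √(2·8.06×10^-16/1.67×10^-27) = 9.83×10^5 m/s.
r = mv/(qB) = (1.67×10^-27)(9.83×10^5) / [(1×1.60×10^-19)(1.92×10^-3)] = 5.34 m.

r ≈ 5.34 m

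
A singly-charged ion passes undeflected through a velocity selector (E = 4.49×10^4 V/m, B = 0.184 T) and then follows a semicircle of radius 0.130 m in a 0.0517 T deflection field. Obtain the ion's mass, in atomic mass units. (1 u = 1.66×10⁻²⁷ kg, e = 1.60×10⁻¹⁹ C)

m ≈ 2.65 u

v = E/B₁ = 2.44×10^5 m/s.
From r = mv/(qB₂), m = qB₂r/v = (1×1.60×10^-19)(0.0517)(0.130) / (2.44×10^5) = 4.41×10^-27 kg.
In atomic mass units: m = 4.41×10^-27 / 1.66×10^-27 = 2.65 u.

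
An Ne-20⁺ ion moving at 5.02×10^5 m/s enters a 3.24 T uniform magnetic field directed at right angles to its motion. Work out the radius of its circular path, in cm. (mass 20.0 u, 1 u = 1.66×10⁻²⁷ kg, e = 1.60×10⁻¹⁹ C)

r ≈ 3.21 cm

The magnetic force provides the centripetal force: qvB = mv²/r, so r = mv/(qB).
r = (3.32×10^-26 kg)(5.02×10^5 m/s) / [(1×1.60×10^-19 C)(3.24 T)] = 0.0321 m.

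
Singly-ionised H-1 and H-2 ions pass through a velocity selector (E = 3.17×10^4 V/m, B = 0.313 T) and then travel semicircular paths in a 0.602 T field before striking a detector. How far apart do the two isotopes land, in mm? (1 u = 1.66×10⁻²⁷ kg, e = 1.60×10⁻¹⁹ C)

Both emerge at v = E/B₁ = 1.01×10^5 m/s.
r = mv/(qB₂), so r₁ = 1.75×10^-3 m and r₂ = 3.49×10^-3 m, giving Δr = 1.75×10^-3 m.
After a semicircle each ion lands a diameter 2r from the entry slit, so the separation is 2Δr = 3.49×10^-3 m.

Δd ≈ 3.49 mm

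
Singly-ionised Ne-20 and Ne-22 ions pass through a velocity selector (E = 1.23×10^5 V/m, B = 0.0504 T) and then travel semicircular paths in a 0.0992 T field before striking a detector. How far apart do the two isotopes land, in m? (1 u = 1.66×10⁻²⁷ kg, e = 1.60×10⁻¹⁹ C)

Both emerge at v = E/B₁ = 2.44×10^6 m/s.
r = mv/(qB₂), so r₁ = 5.105 m and r₂ = 5.615 m, giving Δr = 0.510 m.
After a semicircle each ion lands a diameter 2r from the entry slit, so the separation is 2Δr = 1.02 m.

Δd ≈ 1.02 m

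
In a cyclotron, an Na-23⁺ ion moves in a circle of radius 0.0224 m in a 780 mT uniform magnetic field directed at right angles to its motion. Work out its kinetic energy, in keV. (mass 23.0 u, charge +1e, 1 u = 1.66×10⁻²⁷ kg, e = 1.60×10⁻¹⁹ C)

K ≈ 0.640 keV

v = qBr/m = (1×1.60×10^-19)(0.780)(0.0224) / (3.82×10^-26) = 7.32×10^4 m/s.
K = ½mv² = 0.5·(3.82×10^-26)·(7.32×10^4)² = 1.02×10^-16 J = 0.640 keV.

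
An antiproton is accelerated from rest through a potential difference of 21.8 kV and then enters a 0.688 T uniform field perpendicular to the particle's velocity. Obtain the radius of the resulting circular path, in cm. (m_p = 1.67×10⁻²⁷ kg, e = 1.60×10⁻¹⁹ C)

The kinetic energy gained is K = qV = (1×1.60×10^-19)(2.18×10^4) = 3.49×10^-15 J.
v = √(2K/m) = 2.04×10^6 m/s.
r = mv/(qB) = (1.67×10^-27)(2.04×10^6) / [(1×1.60×10^-19)(0.688)] = 0.0310 m.

r ≈ 3.10 cm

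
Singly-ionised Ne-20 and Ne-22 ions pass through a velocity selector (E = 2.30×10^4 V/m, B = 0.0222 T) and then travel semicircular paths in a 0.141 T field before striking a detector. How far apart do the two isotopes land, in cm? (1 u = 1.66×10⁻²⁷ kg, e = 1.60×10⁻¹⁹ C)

Δd ≈ 30.5 cm

Both emerge at v = E/B₁ = 1.04×10^6 m/s.
r = mv/(qB₂), so r₁ = 1.525 m and r₂ = 1.677 m, giving Δr = 0.152 m.
After a semicircle each ion lands a diameter 2r from the entry slit, so the separation is 2Δr = 0.305 m.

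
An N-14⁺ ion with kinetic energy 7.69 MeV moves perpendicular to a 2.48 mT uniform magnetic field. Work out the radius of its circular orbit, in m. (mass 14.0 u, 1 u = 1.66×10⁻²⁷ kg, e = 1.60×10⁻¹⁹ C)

Convert the energy: K = 7.69 MeV = 1.23×10^-12 J.
v = √(2K/m) = √(2·1.23×10^-12/2.32×10^-26) = 1.03×10^7 m/s.
r = mv/(qB) = (2.32×10^-26)(1.03×10^7) / [(1×1.60×10^-19)(2.48×10^-3)] = 603 m.

r ≈ 603 m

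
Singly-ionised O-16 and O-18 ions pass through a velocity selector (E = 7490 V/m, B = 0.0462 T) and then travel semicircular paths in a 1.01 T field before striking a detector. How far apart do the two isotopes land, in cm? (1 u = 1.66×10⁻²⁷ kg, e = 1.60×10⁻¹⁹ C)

Δd ≈ 0.666 cm

Both emerge at v = E/B₁ = 1.62×10^5 m/s.
r = mv/(qB₂), so r₁ = 0.02665 m and r₂ = 0.02998 m, giving Δr = 3.33×10^-3 m.
After a semicircle each ion lands a diameter 2r from the entry slit, so the separation is 2Δr = 6.66×10^-3 m.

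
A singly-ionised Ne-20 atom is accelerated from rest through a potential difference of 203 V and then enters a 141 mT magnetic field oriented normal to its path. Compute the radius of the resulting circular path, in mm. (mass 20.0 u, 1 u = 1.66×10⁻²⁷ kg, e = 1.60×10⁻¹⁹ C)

The kinetic energy gained is K = qV = (1×1.60×10^-19)(203) = 3.25×10^-17 J.
v = √(2K/m) = 4.42×10^4 m/s.
r = mv/(qB) = (3.32×10^-26)(4.42×10^4) / [(1×1.60×10^-19)(0.141)] = 0.0651 m.

r ≈ 65.1 mm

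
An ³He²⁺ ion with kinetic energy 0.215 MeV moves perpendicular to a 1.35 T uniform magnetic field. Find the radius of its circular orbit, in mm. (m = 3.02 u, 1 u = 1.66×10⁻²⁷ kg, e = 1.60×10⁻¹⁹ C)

Convert the energy: K = 0.215 MeV = 3.44×10^-14 J.
v = √(2K/m) = √(2·3.44×10^-14/5.01×10^-27) = 3.70×10^6 m/s.
r = mv/(qB) = (5.01×10^-27)(3.70×10^6) / [(2×1.60×10^-19)(1.35)] = 0.0430 m.

r ≈ 43.0 mm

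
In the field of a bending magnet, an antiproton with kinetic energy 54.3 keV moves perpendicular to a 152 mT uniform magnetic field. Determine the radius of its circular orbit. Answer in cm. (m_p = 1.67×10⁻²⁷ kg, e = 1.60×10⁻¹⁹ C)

r ≈ 22.1 cm

Convert the energy: K = 54.3 keV = 8.69×10^-15 J.
v = √(2K/m) = √(2·8.69×10^-15/1.67×10^-27) = 3.23×10^6 m/s.
r = mv/(qB) = (1.67×10^-27)(3.23×10^6) / [(1×1.60×10^-19)(0.152)] = 0.221 m.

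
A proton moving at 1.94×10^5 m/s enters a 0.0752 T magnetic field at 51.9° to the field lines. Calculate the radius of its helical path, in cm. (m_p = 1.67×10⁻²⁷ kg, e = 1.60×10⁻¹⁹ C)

r ≈ 2.12 cm

Only the perpendicular component v⊥ = v sin51.9° = 1.53×10^5 m/s is bent by the field.
r = m v⊥ /(qB) = (1.67×10^-27)(1.53×10^5) / [(1×1.60×10^-19)(0.0752)] = 0.0212 m.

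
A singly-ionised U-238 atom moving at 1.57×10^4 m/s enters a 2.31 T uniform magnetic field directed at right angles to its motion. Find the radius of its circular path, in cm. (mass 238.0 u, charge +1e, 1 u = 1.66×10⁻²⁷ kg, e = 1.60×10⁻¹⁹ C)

The magnetic force provides the centripetal force: qvB = mv²/r, so r = mv/(qB).
r = (3.95×10^-25 kg)(1.57×10^4 m/s) / [(1×1.60×10^-19 C)(2.31 T)] = 0.0168 m.

r ≈ 1.68 cm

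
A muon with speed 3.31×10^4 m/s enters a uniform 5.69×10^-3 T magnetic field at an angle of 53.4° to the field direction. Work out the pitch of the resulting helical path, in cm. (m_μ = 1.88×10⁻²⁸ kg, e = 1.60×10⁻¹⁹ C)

pitch ≈ 2.56 cm

The velocity component along B is v∥ = v cos53.4° = 1.97×10^4 m/s.
The cyclotron period T = 2πm/(qB) = 1.30×10^-6 s is set by m, q, B alone.
Pitch = v∥·T = (1.97×10^4)(1.30×10^-6) = 0.0256 m.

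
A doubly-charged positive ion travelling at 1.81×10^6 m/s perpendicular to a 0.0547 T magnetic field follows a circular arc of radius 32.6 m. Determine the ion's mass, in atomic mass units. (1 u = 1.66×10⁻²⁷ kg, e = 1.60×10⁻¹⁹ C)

qvB = mv²/r ⇒ m = qBr/v.
m = (2×1.60×10^-19)(0.0547)(32.6) / (1.81×10^6) = 3.15×10^-25 kg = 190 u.

m ≈ 190 u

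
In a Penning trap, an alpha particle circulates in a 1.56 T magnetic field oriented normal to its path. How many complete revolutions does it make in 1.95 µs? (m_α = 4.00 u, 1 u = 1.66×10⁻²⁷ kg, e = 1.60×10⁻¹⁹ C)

N = 23

T = 2πm/(qB) = 2π(6.64×10^-27) / [(2×1.60×10^-19)(1.56)] = 8.3574×10^-8 s.
N = t/T = 1.95×10^-6 / 8.3574×10^-8 ≈ 23.33, so 23 complete revolutions.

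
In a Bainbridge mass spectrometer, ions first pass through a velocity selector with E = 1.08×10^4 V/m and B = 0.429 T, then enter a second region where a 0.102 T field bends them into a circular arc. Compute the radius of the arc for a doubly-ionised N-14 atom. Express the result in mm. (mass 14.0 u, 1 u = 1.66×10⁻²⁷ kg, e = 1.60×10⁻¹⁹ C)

r ≈ 17.9 mm

The selector passes v = E/B = 1.08×10^4/0.429 = 2.52×10^4 m/s.
In the deflection region, r = mv/(qB₂) = (2.32×10^-26)(2.52×10^4) / [(2×1.60×10^-19)(0.102)] = 0.0179 m.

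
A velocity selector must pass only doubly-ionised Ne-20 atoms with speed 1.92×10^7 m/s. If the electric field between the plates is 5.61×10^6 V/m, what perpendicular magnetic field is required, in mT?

B ≈ 292 mT

qE = qvB ⇒ B = E/v = (5.61×10^6) / (1.92×10^7) = 0.292 T.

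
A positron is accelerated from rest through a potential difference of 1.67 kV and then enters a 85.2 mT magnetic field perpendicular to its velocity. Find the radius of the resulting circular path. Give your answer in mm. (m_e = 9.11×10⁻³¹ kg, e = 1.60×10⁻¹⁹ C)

The kinetic energy gained is K = qV = (1×1.60×10^-19)(1670) = 2.67×10^-16 J.
v = √(2K/m) = 2.42×10^7 m/s.
r = mv/(qB) = (9.11×10^-31)(2.42×10^7) / [(1×1.60×10^-19)(0.0852)] = 1.62×10^-3 m.

r ≈ 1.62 mm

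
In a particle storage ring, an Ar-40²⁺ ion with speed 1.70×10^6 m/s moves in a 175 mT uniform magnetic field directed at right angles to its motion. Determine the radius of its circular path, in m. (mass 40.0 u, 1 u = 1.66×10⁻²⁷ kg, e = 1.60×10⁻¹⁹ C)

r ≈ 2.02 m

The magnetic force provides the centripetal force: qvB = mv²/r, so r = mv/(qB).
r = (6.64×10^-26 kg)(1.70×10^6 m/s) / [(2×1.60×10^-19 C)(0.175 T)] = 2.02 m.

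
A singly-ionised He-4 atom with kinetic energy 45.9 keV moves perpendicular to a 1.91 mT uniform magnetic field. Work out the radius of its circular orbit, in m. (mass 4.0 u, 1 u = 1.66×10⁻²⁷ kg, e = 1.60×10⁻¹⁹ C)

Convert the energy: K = 45.9 keV = 7.34×10^-15 J.
v = √(2K/m) = √(2·7.34×10^-15/6.64×10^-27) = 1.49×10^6 m/s.
r = mv/(qB) = (6.64×10^-27)(1.49×10^6) / [(1×1.60×10^-19)(1.91×10^-3)] = 32.3 m.

r ≈ 32.3 m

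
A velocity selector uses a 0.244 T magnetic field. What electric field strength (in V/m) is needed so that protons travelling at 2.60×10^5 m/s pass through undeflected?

E ≈ 6.34×10^4 V/m

qE = qvB ⇒ E = vB = (2.60×10^5)(0.244) = 6.34×10^4 V/m.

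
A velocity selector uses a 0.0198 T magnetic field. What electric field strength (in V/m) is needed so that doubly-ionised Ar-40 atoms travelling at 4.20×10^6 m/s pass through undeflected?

E ≈ 8.32×10^4 V/m

qE = qvB ⇒ E = vB = (4.20×10^6)(0.0198) = 8.32×10^4 V/m.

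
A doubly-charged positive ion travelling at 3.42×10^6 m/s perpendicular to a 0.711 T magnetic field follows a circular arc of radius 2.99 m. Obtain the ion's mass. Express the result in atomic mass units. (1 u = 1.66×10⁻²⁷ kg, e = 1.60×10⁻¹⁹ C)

m ≈ 120 u

qvB = mv²/r ⇒ m = qBr/v.
m = (2×1.60×10^-19)(0.711)(2.99) / (3.42×10^6) = 1.99×10^-25 kg = 120 u.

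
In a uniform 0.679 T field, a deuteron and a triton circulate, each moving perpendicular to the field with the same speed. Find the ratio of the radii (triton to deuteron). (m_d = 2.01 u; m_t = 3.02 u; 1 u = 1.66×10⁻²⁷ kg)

ratio ≈ 1.50

r = mv/(qB) ⇒ at equal v, r ∝ m/q.
r_{triton}/r_{deuteron} = 1.50.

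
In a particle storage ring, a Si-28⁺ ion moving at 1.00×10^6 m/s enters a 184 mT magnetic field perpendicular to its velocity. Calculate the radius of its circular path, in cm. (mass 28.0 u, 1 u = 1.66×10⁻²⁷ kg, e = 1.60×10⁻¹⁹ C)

The magnetic force provides the centripetal force: qvB = mv²/r, so r = mv/(qB).
r = (4.65×10^-26 kg)(1.00×10^6 m/s) / [(1×1.60×10^-19 C)(0.184 T)] = 1.58 m.

r ≈ 158 cm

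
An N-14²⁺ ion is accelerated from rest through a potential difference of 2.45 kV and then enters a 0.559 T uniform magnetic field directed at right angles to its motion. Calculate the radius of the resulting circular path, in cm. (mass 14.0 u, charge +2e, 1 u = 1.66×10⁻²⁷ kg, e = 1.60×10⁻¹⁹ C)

r ≈ 3.37 cm

The kinetic energy gained is K = qV = (2×1.60×10^-19)(2450) = 7.84×10^-16 J.
v = √(2K/m) = 2.60×10^5 m/s.
r = mv/(qB) = (2.32×10^-26)(2.60×10^5) / [(2×1.60×10^-19)(0.559)] = 0.0337 m.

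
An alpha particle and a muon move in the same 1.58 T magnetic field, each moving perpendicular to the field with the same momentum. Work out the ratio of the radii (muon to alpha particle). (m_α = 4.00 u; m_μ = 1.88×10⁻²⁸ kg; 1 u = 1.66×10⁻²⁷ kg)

r = p/(qB) ⇒ at equal p, r ∝ 1/q.
r_{muon}/r_{alpha particle} = 2.00.

ratio ≈ 2.00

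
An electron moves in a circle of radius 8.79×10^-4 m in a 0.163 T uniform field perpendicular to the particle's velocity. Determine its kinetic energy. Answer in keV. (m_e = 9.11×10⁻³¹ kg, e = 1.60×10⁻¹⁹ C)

v = qBr/m = (1×1.60×10^-19)(0.163)(8.79×10^-4) / (9.11×10^-31) = 2.52×10^7 m/s.
K = ½mv² = 0.5·(9.11×10^-31)·(2.52×10^7)² = 2.88×10^-16 J = 1.80 keV.

K ≈ 1.80 keV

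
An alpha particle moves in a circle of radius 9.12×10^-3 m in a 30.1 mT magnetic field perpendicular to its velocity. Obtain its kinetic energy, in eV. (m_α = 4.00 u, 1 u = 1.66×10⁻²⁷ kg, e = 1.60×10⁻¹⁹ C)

K ≈ 3.63 eV

v = qBr/m = (2×1.60×10^-19)(0.0301)(9.12×10^-3) / (6.64×10^-27) = 1.32×10^4 m/s.
K = ½mv² = 0.5·(6.64×10^-27)·(1.32×10^4)² = 5.81×10^-19 J = 3.63 eV.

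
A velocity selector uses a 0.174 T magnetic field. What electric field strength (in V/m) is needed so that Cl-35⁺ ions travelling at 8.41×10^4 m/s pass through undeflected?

E ≈ 1.46×10^4 V/m

qE = qvB ⇒ E = vB = (8.41×10^4)(0.174) = 1.46×10^4 V/m.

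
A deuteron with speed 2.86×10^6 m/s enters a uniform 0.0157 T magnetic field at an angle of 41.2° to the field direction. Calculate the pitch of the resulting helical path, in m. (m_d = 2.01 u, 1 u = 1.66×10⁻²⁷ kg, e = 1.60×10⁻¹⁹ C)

pitch ≈ 18.0 m

The velocity component along B is v∥ = v cos41.2° = 2.15×10^6 m/s.
The cyclotron period T = 2πm/(qB) = 8.35×10^-6 s is set by m, q, B alone.
Pitch = v∥·T = (2.15×10^6)(8.35×10^-6) = 18.0 m.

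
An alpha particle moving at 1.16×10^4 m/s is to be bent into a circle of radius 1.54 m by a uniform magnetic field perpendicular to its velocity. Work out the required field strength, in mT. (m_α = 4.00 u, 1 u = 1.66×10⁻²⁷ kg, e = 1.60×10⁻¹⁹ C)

qvB = mv²/r gives B = mv/(qr).
B = (6.64×10^-27)(1.16×10^4) / [(2×1.60×10^-19)(1.54)] = 1.56×10^-4 T.

B ≈ 0.156 mT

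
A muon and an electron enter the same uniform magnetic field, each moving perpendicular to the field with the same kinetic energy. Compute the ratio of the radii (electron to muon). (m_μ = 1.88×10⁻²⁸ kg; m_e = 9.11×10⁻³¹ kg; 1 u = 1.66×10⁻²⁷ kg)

ratio ≈ 0.0696

r = √(2mK)/(qB) ⇒ at equal K, r ∝ √m/q.
r_{electron}/r_{muon} = 0.0696.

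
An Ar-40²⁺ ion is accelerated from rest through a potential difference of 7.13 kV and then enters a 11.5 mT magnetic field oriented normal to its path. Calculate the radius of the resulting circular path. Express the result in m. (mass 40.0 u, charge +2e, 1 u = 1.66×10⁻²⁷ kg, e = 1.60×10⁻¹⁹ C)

The kinetic energy gained is K = qV = (2×1.60×10^-19)(7130) = 2.28×10^-15 J.
v = √(2K/m) = 2.62×10^5 m/s.
r = mv/(qB) = (6.64×10^-26)(2.62×10^5) / [(2×1.60×10^-19)(0.0115)] = 4.73 m.

r ≈ 4.73 m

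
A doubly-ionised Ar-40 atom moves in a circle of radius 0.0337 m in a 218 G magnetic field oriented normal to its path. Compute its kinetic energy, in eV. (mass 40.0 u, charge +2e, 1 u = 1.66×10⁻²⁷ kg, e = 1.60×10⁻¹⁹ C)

K ≈ 2.60 eV

v = qBr/m = (2×1.60×10^-19)(0.0218)(0.0337) / (6.64×10^-26) = 3540 m/s.
K = ½mv² = 0.5·(6.64×10^-26)·(3540)² = 4.16×10^-19 J = 2.60 eV.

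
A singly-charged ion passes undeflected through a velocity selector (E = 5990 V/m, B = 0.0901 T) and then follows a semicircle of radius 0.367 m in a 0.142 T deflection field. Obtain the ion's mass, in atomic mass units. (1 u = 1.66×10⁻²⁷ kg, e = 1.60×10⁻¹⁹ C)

v = E/B₁ = 6.65×10^4 m/s.
From r = mv/(qB₂), m = qB₂r/v = (1×1.60×10^-19)(0.142)(0.367) / (6.65×10^4) = 1.25×10^-25 kg.
In atomic mass units: m = 1.25×10^-25 / 1.66×10^-27 = 75.6 u.

m ≈ 75.6 u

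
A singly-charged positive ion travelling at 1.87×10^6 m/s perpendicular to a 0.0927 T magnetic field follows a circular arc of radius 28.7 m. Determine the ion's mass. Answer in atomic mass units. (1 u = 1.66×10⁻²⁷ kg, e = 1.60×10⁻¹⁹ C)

m ≈ 137 u

qvB = mv²/r ⇒ m = qBr/v.
m = (1×1.60×10^-19)(0.0927)(28.7) / (1.87×10^6) = 2.28×10^-25 kg = 137 u.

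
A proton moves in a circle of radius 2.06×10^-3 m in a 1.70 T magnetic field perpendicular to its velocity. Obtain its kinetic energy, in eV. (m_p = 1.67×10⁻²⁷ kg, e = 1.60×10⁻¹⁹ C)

v = qBr/m = (1×1.60×10^-19)(1.70)(2.06×10^-3) / (1.67×10^-27) = 3.36×10^5 m/s.
K = ½mv² = 0.5·(1.67×10^-27)·(3.36×10^5)² = 9.40×10^-17 J = 587 eV.

K ≈ 587 eV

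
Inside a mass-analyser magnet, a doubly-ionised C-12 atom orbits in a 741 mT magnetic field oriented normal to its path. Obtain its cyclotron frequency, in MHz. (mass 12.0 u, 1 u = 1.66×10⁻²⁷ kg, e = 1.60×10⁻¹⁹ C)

f = qB/(2πm) = (2×1.60×10^-19)(0.741) / [2π(1.99×10^-26)] = 1.89×10^6 Hz.

f ≈ 1.89 MHz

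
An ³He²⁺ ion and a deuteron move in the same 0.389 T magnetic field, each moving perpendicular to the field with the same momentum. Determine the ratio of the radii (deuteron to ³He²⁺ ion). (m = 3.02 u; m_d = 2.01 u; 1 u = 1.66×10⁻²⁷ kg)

ratio ≈ 2.00

r = p/(qB) ⇒ at equal p, r ∝ 1/q.
r_{deuteron}/r_{³He²⁺ ion} = 2.00.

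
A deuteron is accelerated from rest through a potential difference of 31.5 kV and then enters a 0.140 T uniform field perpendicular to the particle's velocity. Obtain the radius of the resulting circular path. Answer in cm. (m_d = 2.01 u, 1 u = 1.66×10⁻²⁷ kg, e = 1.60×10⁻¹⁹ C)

The kinetic energy gained is K = qV = (1×1.60×10^-19)(3.15×10^4) = 5.04×10^-15 J.
v = √(2K/m) = 1.74×10^6 m/s.
r = mv/(qB) = (3.34×10^-27)(1.74×10^6) / [(1×1.60×10^-19)(0.140)] = 0.259 m.

r ≈ 25.9 cm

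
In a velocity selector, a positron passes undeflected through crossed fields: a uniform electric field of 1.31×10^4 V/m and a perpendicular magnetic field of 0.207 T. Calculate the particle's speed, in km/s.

For zero net force, qE = qvB, so v = E/B.
v = (1.31×10^4) / (0.207) = 6.33×10^4 m/s.

v ≈ 63.3 km/s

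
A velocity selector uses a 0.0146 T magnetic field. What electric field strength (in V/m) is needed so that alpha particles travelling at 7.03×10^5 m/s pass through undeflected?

E ≈ 1.03×10^4 V/m

qE = qvB ⇒ E = vB = (7.03×10^5)(0.0146) = 1.03×10^4 V/m.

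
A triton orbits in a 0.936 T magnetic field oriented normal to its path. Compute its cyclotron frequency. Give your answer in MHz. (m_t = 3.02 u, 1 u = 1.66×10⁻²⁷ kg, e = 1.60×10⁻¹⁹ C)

f ≈ 4.75 MHz

f = qB/(2πm) = (1×1.60×10^-19)(0.936) / [2π(5.01×10^-27)] = 4.75×10^6 Hz.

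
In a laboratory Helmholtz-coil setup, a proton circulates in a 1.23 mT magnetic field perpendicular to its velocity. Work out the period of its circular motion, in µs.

T ≈ 53.3 µs

The cyclotron period is independent of speed: T = 2πm/(qB).
T = 2π(1.67×10^-27) / [(1×1.60×10^-19)(1.23×10^-3)] = 5.33×10^-5 s.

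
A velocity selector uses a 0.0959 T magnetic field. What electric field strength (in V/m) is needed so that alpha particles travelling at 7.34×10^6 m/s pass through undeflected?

qE = qvB ⇒ E = vB = (7.34×10^6)(0.0959) = 7.04×10^5 V/m.

E ≈ 7.04×10^5 V/m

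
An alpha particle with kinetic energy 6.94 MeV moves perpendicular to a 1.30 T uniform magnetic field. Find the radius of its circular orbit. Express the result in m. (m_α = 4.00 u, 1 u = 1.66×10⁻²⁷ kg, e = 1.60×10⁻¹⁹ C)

Convert the energy: K = 6.94 MeV = 1.11×10^-12 J.
v = √(2K/m) = √(2·1.11×10^-12/6.64×10^-27) = 1.83×10^7 m/s.
r = mv/(qB) = (6.64×10^-27)(1.83×10^7) / [(2×1.60×10^-19)(1.30)] = 0.292 m.

r ≈ 0.292 m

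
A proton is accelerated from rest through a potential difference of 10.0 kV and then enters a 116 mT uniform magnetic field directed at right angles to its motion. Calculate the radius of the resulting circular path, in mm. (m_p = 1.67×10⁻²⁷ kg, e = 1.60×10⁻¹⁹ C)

r ≈ 125 mm

The kinetic energy gained is K = qV = (1×1.60×10^-19)(1.00×10^4) = 1.60×10^-15 J.
v = √(2K/m) = 1.38×10^6 m/s.
r = mv/(qB) = (1.67×10^-27)(1.38×10^6) / [(1×1.60×10^-19)(0.116)] = 0.125 m.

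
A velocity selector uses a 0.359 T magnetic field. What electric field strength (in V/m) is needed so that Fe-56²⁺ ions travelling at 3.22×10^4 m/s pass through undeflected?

E ≈ 1.16×10^4 V/m

qE = qvB ⇒ E = vB = (3.22×10^4)(0.359) = 1.16×10^4 V/m.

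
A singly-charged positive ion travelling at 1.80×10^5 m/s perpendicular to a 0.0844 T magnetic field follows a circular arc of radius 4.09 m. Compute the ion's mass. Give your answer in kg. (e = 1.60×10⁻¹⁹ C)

m ≈ 3.07×10^-25 kg

qvB = mv²/r ⇒ m = qBr/v.
m = (1×1.60×10^-19)(0.0844)(4.09) / (1.80×10^5) = 3.07×10^-25 kg.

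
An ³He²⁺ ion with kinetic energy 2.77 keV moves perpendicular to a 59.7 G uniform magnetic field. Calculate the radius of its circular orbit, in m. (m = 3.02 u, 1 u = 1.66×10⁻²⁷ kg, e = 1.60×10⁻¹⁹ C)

r ≈ 1.10 m

Convert the energy: K = 2.77 keV = 4.43×10^-16 J.
v = √(2K/m) = √(2·4.43×10^-16/5.01×10^-27) = 4.20×10^5 m/s.
r = mv/(qB) = (5.01×10^-27)(4.20×10^5) / [(2×1.60×10^-19)(5.97×10^-3)] = 1.10 m.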